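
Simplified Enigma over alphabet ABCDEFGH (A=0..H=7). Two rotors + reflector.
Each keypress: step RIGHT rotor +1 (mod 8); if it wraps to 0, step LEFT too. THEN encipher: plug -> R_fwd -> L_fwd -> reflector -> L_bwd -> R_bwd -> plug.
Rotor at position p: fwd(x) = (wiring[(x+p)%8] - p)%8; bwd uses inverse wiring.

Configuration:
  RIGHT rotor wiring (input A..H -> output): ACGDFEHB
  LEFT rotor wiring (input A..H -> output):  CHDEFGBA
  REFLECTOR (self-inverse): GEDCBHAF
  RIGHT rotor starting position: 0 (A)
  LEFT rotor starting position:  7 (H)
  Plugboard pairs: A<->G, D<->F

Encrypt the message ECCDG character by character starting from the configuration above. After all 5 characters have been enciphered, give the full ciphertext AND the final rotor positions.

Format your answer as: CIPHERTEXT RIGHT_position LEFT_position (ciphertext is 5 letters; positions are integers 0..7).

Char 1 ('E'): step: R->1, L=7; E->plug->E->R->D->L->E->refl->B->L'->A->R'->G->plug->A
Char 2 ('C'): step: R->2, L=7; C->plug->C->R->D->L->E->refl->B->L'->A->R'->H->plug->H
Char 3 ('C'): step: R->3, L=7; C->plug->C->R->B->L->D->refl->C->L'->H->R'->G->plug->A
Char 4 ('D'): step: R->4, L=7; D->plug->F->R->G->L->H->refl->F->L'->E->R'->E->plug->E
Char 5 ('G'): step: R->5, L=7; G->plug->A->R->H->L->C->refl->D->L'->B->R'->F->plug->D
Final: ciphertext=AHAED, RIGHT=5, LEFT=7

Answer: AHAED 5 7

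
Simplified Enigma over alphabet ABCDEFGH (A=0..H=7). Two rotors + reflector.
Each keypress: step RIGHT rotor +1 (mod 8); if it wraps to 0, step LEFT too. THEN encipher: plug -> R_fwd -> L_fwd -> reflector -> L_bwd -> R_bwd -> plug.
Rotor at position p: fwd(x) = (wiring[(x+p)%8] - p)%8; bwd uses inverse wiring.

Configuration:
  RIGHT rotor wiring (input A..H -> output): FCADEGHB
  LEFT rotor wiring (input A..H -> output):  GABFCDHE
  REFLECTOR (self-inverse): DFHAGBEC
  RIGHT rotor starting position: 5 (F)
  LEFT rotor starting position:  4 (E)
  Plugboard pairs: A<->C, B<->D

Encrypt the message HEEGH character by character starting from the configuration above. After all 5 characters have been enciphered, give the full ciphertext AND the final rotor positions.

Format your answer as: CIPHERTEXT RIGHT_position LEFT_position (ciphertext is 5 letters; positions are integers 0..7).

Char 1 ('H'): step: R->6, L=4; H->plug->H->R->A->L->G->refl->E->L'->F->R'->F->plug->F
Char 2 ('E'): step: R->7, L=4; E->plug->E->R->E->L->C->refl->H->L'->B->R'->D->plug->B
Char 3 ('E'): step: R->0, L->5 (L advanced); E->plug->E->R->E->L->D->refl->A->L'->G->R'->F->plug->F
Char 4 ('G'): step: R->1, L=5; G->plug->G->R->A->L->G->refl->E->L'->F->R'->E->plug->E
Char 5 ('H'): step: R->2, L=5; H->plug->H->R->A->L->G->refl->E->L'->F->R'->E->plug->E
Final: ciphertext=FBFEE, RIGHT=2, LEFT=5

Answer: FBFEE 2 5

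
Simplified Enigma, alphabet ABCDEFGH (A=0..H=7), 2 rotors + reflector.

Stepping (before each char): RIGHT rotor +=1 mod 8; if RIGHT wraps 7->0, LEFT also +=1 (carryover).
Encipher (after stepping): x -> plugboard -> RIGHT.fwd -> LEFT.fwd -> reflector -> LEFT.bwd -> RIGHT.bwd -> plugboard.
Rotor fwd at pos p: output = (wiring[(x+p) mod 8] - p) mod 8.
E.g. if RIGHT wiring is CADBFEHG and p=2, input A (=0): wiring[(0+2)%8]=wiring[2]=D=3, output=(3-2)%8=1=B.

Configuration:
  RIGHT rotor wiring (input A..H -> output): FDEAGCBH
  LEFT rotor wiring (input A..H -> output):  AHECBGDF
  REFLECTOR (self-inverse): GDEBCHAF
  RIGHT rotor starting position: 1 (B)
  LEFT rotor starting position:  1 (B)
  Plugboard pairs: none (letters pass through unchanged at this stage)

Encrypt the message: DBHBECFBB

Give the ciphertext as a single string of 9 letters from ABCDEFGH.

Char 1 ('D'): step: R->2, L=1; D->plug->D->R->A->L->G->refl->A->L'->D->R'->G->plug->G
Char 2 ('B'): step: R->3, L=1; B->plug->B->R->D->L->A->refl->G->L'->A->R'->G->plug->G
Char 3 ('H'): step: R->4, L=1; H->plug->H->R->E->L->F->refl->H->L'->H->R'->F->plug->F
Char 4 ('B'): step: R->5, L=1; B->plug->B->R->E->L->F->refl->H->L'->H->R'->F->plug->F
Char 5 ('E'): step: R->6, L=1; E->plug->E->R->G->L->E->refl->C->L'->F->R'->D->plug->D
Char 6 ('C'): step: R->7, L=1; C->plug->C->R->E->L->F->refl->H->L'->H->R'->F->plug->F
Char 7 ('F'): step: R->0, L->2 (L advanced); F->plug->F->R->C->L->H->refl->F->L'->H->R'->H->plug->H
Char 8 ('B'): step: R->1, L=2; B->plug->B->R->D->L->E->refl->C->L'->A->R'->F->plug->F
Char 9 ('B'): step: R->2, L=2; B->plug->B->R->G->L->G->refl->A->L'->B->R'->H->plug->H

Answer: GGFFDFHFH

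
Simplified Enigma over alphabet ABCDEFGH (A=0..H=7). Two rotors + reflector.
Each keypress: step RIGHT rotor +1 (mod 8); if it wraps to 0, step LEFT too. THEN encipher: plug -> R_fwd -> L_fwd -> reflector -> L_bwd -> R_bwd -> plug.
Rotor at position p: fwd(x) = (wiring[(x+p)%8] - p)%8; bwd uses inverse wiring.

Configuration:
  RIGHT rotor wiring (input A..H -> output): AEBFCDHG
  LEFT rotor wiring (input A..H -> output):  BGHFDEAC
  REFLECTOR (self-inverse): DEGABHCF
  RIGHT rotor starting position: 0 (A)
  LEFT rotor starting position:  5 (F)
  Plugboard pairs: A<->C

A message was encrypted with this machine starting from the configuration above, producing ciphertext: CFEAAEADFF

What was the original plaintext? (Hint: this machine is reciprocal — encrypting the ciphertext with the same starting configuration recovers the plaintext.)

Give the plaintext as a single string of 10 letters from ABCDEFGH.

Answer: ABDECGCHGD

Derivation:
Char 1 ('C'): step: R->1, L=5; C->plug->A->R->D->L->E->refl->B->L'->E->R'->C->plug->A
Char 2 ('F'): step: R->2, L=5; F->plug->F->R->E->L->B->refl->E->L'->D->R'->B->plug->B
Char 3 ('E'): step: R->3, L=5; E->plug->E->R->D->L->E->refl->B->L'->E->R'->D->plug->D
Char 4 ('A'): step: R->4, L=5; A->plug->C->R->D->L->E->refl->B->L'->E->R'->E->plug->E
Char 5 ('A'): step: R->5, L=5; A->plug->C->R->B->L->D->refl->A->L'->G->R'->A->plug->C
Char 6 ('E'): step: R->6, L=5; E->plug->E->R->D->L->E->refl->B->L'->E->R'->G->plug->G
Char 7 ('A'): step: R->7, L=5; A->plug->C->R->F->L->C->refl->G->L'->H->R'->A->plug->C
Char 8 ('D'): step: R->0, L->6 (L advanced); D->plug->D->R->F->L->H->refl->F->L'->G->R'->H->plug->H
Char 9 ('F'): step: R->1, L=6; F->plug->F->R->G->L->F->refl->H->L'->F->R'->G->plug->G
Char 10 ('F'): step: R->2, L=6; F->plug->F->R->E->L->B->refl->E->L'->B->R'->D->plug->D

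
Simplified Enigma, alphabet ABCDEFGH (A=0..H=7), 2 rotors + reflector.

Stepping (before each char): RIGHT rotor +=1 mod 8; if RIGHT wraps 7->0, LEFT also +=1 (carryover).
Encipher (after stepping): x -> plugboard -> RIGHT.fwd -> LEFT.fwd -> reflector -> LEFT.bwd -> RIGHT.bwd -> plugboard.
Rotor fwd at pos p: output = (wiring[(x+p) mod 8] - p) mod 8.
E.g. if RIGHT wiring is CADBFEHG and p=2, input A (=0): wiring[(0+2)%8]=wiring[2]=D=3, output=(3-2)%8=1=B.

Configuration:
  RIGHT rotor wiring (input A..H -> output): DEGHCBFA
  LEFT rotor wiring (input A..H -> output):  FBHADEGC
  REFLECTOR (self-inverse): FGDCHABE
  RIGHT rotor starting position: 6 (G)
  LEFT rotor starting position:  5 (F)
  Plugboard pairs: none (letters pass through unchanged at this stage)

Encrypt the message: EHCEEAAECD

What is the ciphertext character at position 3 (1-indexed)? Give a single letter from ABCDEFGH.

Char 1 ('E'): step: R->7, L=5; E->plug->E->R->A->L->H->refl->E->L'->E->R'->B->plug->B
Char 2 ('H'): step: R->0, L->6 (L advanced); H->plug->H->R->A->L->A->refl->F->L'->G->R'->C->plug->C
Char 3 ('C'): step: R->1, L=6; C->plug->C->R->G->L->F->refl->A->L'->A->R'->E->plug->E

E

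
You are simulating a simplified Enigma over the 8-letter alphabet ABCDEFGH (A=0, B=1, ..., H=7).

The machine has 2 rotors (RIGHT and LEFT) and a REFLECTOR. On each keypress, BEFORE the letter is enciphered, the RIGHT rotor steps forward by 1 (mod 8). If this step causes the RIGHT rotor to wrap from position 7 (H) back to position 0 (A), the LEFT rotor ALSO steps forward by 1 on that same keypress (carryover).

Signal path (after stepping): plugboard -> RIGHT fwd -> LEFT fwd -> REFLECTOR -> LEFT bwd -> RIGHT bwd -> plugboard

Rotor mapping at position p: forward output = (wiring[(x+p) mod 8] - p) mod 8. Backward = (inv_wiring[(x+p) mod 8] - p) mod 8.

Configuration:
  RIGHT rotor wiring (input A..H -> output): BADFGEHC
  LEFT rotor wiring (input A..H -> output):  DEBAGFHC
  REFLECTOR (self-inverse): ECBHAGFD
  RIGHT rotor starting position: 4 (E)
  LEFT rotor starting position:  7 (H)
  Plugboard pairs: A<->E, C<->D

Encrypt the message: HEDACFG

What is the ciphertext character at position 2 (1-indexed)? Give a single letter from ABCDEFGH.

Char 1 ('H'): step: R->5, L=7; H->plug->H->R->B->L->E->refl->A->L'->H->R'->A->plug->E
Char 2 ('E'): step: R->6, L=7; E->plug->A->R->B->L->E->refl->A->L'->H->R'->F->plug->F

F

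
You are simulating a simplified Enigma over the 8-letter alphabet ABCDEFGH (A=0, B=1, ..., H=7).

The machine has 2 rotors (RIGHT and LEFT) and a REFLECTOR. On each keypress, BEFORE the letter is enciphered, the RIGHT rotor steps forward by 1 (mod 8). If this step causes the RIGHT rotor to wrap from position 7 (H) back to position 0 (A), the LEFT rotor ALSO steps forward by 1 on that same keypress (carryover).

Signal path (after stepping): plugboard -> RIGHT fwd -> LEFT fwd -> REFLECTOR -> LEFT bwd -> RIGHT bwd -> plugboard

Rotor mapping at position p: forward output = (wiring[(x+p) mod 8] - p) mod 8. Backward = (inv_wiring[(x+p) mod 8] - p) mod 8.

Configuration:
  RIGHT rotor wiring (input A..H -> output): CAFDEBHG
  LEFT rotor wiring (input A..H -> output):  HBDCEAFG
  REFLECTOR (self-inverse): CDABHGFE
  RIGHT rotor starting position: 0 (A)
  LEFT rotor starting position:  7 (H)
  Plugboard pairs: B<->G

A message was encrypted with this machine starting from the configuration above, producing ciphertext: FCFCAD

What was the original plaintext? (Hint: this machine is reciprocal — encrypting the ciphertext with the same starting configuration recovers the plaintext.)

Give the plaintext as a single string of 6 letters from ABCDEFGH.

Answer: GGBABA

Derivation:
Char 1 ('F'): step: R->1, L=7; F->plug->F->R->G->L->B->refl->D->L'->E->R'->B->plug->G
Char 2 ('C'): step: R->2, L=7; C->plug->C->R->C->L->C->refl->A->L'->B->R'->B->plug->G
Char 3 ('F'): step: R->3, L=7; F->plug->F->R->H->L->G->refl->F->L'->F->R'->G->plug->B
Char 4 ('C'): step: R->4, L=7; C->plug->C->R->D->L->E->refl->H->L'->A->R'->A->plug->A
Char 5 ('A'): step: R->5, L=7; A->plug->A->R->E->L->D->refl->B->L'->G->R'->G->plug->B
Char 6 ('D'): step: R->6, L=7; D->plug->D->R->C->L->C->refl->A->L'->B->R'->A->plug->A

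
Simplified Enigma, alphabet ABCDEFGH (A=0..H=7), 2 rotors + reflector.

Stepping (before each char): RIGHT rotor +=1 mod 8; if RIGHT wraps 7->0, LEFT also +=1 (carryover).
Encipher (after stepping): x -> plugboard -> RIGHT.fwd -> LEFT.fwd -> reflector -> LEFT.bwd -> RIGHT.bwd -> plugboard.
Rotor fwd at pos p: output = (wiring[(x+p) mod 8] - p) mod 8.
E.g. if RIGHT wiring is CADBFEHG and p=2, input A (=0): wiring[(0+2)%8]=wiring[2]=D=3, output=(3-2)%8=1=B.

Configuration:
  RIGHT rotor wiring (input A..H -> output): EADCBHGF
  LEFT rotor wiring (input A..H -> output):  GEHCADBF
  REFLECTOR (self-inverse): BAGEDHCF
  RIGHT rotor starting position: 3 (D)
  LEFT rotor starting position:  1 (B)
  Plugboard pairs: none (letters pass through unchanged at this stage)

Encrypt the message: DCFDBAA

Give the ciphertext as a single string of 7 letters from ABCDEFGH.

Char 1 ('D'): step: R->4, L=1; D->plug->D->R->B->L->G->refl->C->L'->E->R'->F->plug->F
Char 2 ('C'): step: R->5, L=1; C->plug->C->R->A->L->D->refl->E->L'->G->R'->F->plug->F
Char 3 ('F'): step: R->6, L=1; F->plug->F->R->E->L->C->refl->G->L'->B->R'->H->plug->H
Char 4 ('D'): step: R->7, L=1; D->plug->D->R->E->L->C->refl->G->L'->B->R'->C->plug->C
Char 5 ('B'): step: R->0, L->2 (L advanced); B->plug->B->R->A->L->F->refl->H->L'->E->R'->A->plug->A
Char 6 ('A'): step: R->1, L=2; A->plug->A->R->H->L->C->refl->G->L'->C->R'->B->plug->B
Char 7 ('A'): step: R->2, L=2; A->plug->A->R->B->L->A->refl->B->L'->D->R'->F->plug->F

Answer: FFHCABF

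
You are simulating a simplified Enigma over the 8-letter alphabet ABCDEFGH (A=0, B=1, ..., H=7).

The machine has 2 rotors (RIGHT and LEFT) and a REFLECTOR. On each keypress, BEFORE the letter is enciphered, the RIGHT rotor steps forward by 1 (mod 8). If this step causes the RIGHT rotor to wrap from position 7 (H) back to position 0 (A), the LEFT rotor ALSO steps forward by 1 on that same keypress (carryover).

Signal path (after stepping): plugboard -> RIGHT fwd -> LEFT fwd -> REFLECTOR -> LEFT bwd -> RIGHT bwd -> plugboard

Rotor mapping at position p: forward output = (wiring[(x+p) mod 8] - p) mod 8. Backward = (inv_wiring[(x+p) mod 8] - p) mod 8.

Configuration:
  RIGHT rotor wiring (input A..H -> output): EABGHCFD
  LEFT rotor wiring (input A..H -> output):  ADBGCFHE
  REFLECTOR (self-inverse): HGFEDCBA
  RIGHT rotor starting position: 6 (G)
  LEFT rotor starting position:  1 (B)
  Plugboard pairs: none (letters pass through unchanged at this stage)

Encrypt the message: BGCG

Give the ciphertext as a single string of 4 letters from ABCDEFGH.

Answer: GAFD

Derivation:
Char 1 ('B'): step: R->7, L=1; B->plug->B->R->F->L->G->refl->B->L'->D->R'->G->plug->G
Char 2 ('G'): step: R->0, L->2 (L advanced); G->plug->G->R->F->L->C->refl->F->L'->E->R'->A->plug->A
Char 3 ('C'): step: R->1, L=2; C->plug->C->R->F->L->C->refl->F->L'->E->R'->F->plug->F
Char 4 ('G'): step: R->2, L=2; G->plug->G->R->C->L->A->refl->H->L'->A->R'->D->plug->D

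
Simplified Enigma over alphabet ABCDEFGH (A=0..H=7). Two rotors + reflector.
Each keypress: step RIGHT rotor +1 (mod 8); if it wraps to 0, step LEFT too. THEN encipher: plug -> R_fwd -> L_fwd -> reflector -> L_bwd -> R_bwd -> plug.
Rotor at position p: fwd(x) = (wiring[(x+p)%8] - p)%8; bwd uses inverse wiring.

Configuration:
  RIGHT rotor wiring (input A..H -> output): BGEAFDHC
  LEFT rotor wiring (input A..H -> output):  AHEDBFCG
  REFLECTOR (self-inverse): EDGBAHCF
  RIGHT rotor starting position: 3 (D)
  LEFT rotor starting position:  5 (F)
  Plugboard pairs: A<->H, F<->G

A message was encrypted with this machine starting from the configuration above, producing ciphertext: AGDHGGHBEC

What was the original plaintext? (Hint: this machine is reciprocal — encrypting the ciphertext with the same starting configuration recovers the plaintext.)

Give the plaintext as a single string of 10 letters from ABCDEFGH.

Answer: DAFBBBADBG

Derivation:
Char 1 ('A'): step: R->4, L=5; A->plug->H->R->E->L->C->refl->G->L'->G->R'->D->plug->D
Char 2 ('G'): step: R->5, L=5; G->plug->F->R->H->L->E->refl->A->L'->A->R'->H->plug->A
Char 3 ('D'): step: R->6, L=5; D->plug->D->R->A->L->A->refl->E->L'->H->R'->G->plug->F
Char 4 ('H'): step: R->7, L=5; H->plug->A->R->D->L->D->refl->B->L'->C->R'->B->plug->B
Char 5 ('G'): step: R->0, L->6 (L advanced); G->plug->F->R->D->L->B->refl->D->L'->G->R'->B->plug->B
Char 6 ('G'): step: R->1, L=6; G->plug->F->R->G->L->D->refl->B->L'->D->R'->B->plug->B
Char 7 ('H'): step: R->2, L=6; H->plug->A->R->C->L->C->refl->G->L'->E->R'->H->plug->A
Char 8 ('B'): step: R->3, L=6; B->plug->B->R->C->L->C->refl->G->L'->E->R'->D->plug->D
Char 9 ('E'): step: R->4, L=6; E->plug->E->R->F->L->F->refl->H->L'->H->R'->B->plug->B
Char 10 ('C'): step: R->5, L=6; C->plug->C->R->F->L->F->refl->H->L'->H->R'->F->plug->G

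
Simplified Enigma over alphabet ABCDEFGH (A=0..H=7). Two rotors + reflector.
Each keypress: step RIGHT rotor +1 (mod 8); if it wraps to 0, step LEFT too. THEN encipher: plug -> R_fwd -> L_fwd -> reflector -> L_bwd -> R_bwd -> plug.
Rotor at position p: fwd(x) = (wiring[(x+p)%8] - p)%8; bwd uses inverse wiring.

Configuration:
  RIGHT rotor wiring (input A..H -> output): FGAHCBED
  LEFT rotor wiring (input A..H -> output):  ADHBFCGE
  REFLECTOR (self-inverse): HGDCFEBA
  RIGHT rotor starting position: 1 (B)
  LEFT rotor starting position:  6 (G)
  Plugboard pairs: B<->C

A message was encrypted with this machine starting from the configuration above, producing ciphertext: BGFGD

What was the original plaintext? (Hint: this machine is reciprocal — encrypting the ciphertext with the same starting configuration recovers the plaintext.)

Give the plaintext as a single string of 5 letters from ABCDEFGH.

Char 1 ('B'): step: R->2, L=6; B->plug->C->R->A->L->A->refl->H->L'->G->R'->A->plug->A
Char 2 ('G'): step: R->3, L=6; G->plug->G->R->D->L->F->refl->E->L'->H->R'->B->plug->C
Char 3 ('F'): step: R->4, L=6; F->plug->F->R->C->L->C->refl->D->L'->F->R'->B->plug->C
Char 4 ('G'): step: R->5, L=6; G->plug->G->R->C->L->C->refl->D->L'->F->R'->H->plug->H
Char 5 ('D'): step: R->6, L=6; D->plug->D->R->A->L->A->refl->H->L'->G->R'->A->plug->A

Answer: ACCHA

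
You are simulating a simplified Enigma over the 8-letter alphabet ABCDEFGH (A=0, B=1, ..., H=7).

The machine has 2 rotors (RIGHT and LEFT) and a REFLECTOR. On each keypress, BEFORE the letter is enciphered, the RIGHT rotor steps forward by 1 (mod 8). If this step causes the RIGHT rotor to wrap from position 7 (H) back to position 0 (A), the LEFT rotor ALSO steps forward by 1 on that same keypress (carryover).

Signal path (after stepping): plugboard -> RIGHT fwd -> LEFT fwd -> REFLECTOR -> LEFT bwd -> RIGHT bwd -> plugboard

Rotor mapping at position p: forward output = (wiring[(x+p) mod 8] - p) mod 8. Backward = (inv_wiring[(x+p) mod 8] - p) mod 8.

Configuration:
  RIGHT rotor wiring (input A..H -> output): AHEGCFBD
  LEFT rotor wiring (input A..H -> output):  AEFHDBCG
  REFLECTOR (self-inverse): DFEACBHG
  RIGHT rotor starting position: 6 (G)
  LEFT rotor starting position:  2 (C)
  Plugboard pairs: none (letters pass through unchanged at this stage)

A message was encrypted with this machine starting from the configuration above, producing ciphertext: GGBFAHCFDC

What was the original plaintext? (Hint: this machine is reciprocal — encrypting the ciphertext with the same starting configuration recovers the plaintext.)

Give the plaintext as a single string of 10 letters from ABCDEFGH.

Answer: FCGBCFHHGH

Derivation:
Char 1 ('G'): step: R->7, L=2; G->plug->G->R->G->L->G->refl->H->L'->D->R'->F->plug->F
Char 2 ('G'): step: R->0, L->3 (L advanced); G->plug->G->R->B->L->A->refl->D->L'->E->R'->C->plug->C
Char 3 ('B'): step: R->1, L=3; B->plug->B->R->D->L->H->refl->G->L'->C->R'->G->plug->G
Char 4 ('F'): step: R->2, L=3; F->plug->F->R->B->L->A->refl->D->L'->E->R'->B->plug->B
Char 5 ('A'): step: R->3, L=3; A->plug->A->R->D->L->H->refl->G->L'->C->R'->C->plug->C
Char 6 ('H'): step: R->4, L=3; H->plug->H->R->C->L->G->refl->H->L'->D->R'->F->plug->F
Char 7 ('C'): step: R->5, L=3; C->plug->C->R->G->L->B->refl->F->L'->F->R'->H->plug->H
Char 8 ('F'): step: R->6, L=3; F->plug->F->R->A->L->E->refl->C->L'->H->R'->H->plug->H
Char 9 ('D'): step: R->7, L=3; D->plug->D->R->F->L->F->refl->B->L'->G->R'->G->plug->G
Char 10 ('C'): step: R->0, L->4 (L advanced); C->plug->C->R->E->L->E->refl->C->L'->D->R'->H->plug->H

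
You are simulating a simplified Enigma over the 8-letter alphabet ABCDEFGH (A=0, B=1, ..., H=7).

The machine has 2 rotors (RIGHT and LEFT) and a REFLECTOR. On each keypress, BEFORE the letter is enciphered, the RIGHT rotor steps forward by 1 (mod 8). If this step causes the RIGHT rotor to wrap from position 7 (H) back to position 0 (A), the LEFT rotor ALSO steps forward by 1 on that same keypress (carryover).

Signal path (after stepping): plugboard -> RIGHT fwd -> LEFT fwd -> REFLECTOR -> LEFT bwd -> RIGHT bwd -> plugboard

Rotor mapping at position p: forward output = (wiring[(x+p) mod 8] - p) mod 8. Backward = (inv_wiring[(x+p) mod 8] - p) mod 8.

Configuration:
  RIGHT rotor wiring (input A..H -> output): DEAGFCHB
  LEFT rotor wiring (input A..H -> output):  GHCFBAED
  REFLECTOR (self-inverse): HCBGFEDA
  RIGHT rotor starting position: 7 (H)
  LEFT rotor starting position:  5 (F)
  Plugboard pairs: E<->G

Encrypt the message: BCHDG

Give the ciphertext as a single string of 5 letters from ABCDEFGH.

Answer: HHGEC

Derivation:
Char 1 ('B'): step: R->0, L->6 (L advanced); B->plug->B->R->E->L->E->refl->F->L'->B->R'->H->plug->H
Char 2 ('C'): step: R->1, L=6; C->plug->C->R->F->L->H->refl->A->L'->C->R'->H->plug->H
Char 3 ('H'): step: R->2, L=6; H->plug->H->R->C->L->A->refl->H->L'->F->R'->E->plug->G
Char 4 ('D'): step: R->3, L=6; D->plug->D->R->E->L->E->refl->F->L'->B->R'->G->plug->E
Char 5 ('G'): step: R->4, L=6; G->plug->E->R->H->L->C->refl->B->L'->D->R'->C->plug->C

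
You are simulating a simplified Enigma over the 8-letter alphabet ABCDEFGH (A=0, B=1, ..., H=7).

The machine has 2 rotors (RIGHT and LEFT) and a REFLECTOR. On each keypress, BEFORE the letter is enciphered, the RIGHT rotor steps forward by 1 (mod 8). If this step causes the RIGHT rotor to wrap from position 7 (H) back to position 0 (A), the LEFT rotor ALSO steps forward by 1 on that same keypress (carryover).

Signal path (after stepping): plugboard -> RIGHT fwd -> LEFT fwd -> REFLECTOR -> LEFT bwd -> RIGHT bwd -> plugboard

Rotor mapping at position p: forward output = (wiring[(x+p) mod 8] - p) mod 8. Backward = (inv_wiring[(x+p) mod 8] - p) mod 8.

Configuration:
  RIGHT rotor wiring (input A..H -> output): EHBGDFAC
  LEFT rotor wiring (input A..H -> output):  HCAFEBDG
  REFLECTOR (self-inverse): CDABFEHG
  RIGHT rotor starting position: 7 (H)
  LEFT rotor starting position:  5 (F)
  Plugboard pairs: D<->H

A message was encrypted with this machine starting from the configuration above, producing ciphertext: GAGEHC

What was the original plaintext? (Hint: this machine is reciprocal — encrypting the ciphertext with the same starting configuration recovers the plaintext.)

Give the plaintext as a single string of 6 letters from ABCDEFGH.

Answer: ECACGD

Derivation:
Char 1 ('G'): step: R->0, L->6 (L advanced); G->plug->G->R->A->L->F->refl->E->L'->D->R'->E->plug->E
Char 2 ('A'): step: R->1, L=6; A->plug->A->R->G->L->G->refl->H->L'->F->R'->C->plug->C
Char 3 ('G'): step: R->2, L=6; G->plug->G->R->C->L->B->refl->D->L'->H->R'->A->plug->A
Char 4 ('E'): step: R->3, L=6; E->plug->E->R->H->L->D->refl->B->L'->C->R'->C->plug->C
Char 5 ('H'): step: R->4, L=6; H->plug->D->R->G->L->G->refl->H->L'->F->R'->G->plug->G
Char 6 ('C'): step: R->5, L=6; C->plug->C->R->F->L->H->refl->G->L'->G->R'->H->plug->D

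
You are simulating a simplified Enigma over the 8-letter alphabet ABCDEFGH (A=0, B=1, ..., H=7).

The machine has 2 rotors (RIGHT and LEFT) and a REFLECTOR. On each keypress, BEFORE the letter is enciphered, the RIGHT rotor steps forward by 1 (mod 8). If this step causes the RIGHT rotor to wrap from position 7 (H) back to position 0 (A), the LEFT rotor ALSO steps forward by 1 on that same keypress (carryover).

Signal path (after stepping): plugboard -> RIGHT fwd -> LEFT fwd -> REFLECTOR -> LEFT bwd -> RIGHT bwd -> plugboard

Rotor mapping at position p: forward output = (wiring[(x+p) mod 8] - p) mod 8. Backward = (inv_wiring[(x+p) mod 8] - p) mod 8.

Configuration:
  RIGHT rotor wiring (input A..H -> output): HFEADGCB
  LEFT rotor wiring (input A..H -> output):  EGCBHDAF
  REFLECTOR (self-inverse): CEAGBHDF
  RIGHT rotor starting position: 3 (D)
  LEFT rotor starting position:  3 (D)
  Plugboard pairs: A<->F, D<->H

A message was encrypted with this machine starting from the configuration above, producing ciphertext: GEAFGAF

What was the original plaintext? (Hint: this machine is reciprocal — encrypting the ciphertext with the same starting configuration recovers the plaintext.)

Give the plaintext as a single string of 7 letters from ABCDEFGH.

Char 1 ('G'): step: R->4, L=3; G->plug->G->R->A->L->G->refl->D->L'->G->R'->C->plug->C
Char 2 ('E'): step: R->5, L=3; E->plug->E->R->A->L->G->refl->D->L'->G->R'->H->plug->D
Char 3 ('A'): step: R->6, L=3; A->plug->F->R->C->L->A->refl->C->L'->E->R'->A->plug->F
Char 4 ('F'): step: R->7, L=3; F->plug->A->R->C->L->A->refl->C->L'->E->R'->F->plug->A
Char 5 ('G'): step: R->0, L->4 (L advanced); G->plug->G->R->C->L->E->refl->B->L'->D->R'->E->plug->E
Char 6 ('A'): step: R->1, L=4; A->plug->F->R->B->L->H->refl->F->L'->H->R'->C->plug->C
Char 7 ('F'): step: R->2, L=4; F->plug->A->R->C->L->E->refl->B->L'->D->R'->H->plug->D

Answer: CDFAECD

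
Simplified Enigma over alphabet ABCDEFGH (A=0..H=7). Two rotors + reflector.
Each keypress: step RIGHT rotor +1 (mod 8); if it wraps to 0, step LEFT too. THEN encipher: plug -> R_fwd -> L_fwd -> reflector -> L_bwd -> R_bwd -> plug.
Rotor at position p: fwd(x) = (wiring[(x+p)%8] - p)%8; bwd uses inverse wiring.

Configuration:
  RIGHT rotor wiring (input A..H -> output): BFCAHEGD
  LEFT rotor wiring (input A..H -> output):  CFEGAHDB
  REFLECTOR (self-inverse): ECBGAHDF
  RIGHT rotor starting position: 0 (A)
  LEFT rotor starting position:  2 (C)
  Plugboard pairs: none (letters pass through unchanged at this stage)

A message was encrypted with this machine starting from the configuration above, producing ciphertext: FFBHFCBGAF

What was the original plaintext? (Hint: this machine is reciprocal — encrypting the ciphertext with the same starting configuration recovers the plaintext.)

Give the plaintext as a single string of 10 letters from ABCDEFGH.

Answer: EBEBGBHEHC

Derivation:
Char 1 ('F'): step: R->1, L=2; F->plug->F->R->F->L->H->refl->F->L'->D->R'->E->plug->E
Char 2 ('F'): step: R->2, L=2; F->plug->F->R->B->L->E->refl->A->L'->G->R'->B->plug->B
Char 3 ('B'): step: R->3, L=2; B->plug->B->R->E->L->B->refl->C->L'->A->R'->E->plug->E
Char 4 ('H'): step: R->4, L=2; H->plug->H->R->E->L->B->refl->C->L'->A->R'->B->plug->B
Char 5 ('F'): step: R->5, L=2; F->plug->F->R->F->L->H->refl->F->L'->D->R'->G->plug->G
Char 6 ('C'): step: R->6, L=2; C->plug->C->R->D->L->F->refl->H->L'->F->R'->B->plug->B
Char 7 ('B'): step: R->7, L=2; B->plug->B->R->C->L->G->refl->D->L'->H->R'->H->plug->H
Char 8 ('G'): step: R->0, L->3 (L advanced); G->plug->G->R->G->L->C->refl->B->L'->H->R'->E->plug->E
Char 9 ('A'): step: R->1, L=3; A->plug->A->R->E->L->G->refl->D->L'->A->R'->H->plug->H
Char 10 ('F'): step: R->2, L=3; F->plug->F->R->B->L->F->refl->H->L'->F->R'->C->plug->C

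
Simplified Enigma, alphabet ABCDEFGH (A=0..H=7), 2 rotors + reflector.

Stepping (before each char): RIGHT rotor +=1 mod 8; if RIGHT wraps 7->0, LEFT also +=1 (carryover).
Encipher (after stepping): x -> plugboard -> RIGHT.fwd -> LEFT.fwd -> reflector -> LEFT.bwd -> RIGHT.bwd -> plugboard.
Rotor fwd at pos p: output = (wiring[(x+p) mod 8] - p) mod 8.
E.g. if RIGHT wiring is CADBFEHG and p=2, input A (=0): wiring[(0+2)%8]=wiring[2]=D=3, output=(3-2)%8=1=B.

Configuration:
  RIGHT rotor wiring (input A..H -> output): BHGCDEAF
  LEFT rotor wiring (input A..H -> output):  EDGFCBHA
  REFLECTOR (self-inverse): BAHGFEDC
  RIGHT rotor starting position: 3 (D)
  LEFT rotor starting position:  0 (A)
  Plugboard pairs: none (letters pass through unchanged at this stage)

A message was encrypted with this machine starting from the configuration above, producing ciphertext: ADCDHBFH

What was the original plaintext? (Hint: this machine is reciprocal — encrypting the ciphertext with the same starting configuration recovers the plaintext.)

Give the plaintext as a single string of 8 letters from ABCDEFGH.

Char 1 ('A'): step: R->4, L=0; A->plug->A->R->H->L->A->refl->B->L'->F->R'->E->plug->E
Char 2 ('D'): step: R->5, L=0; D->plug->D->R->E->L->C->refl->H->L'->G->R'->H->plug->H
Char 3 ('C'): step: R->6, L=0; C->plug->C->R->D->L->F->refl->E->L'->A->R'->E->plug->E
Char 4 ('D'): step: R->7, L=0; D->plug->D->R->H->L->A->refl->B->L'->F->R'->G->plug->G
Char 5 ('H'): step: R->0, L->1 (L advanced); H->plug->H->R->F->L->G->refl->D->L'->H->R'->B->plug->B
Char 6 ('B'): step: R->1, L=1; B->plug->B->R->F->L->G->refl->D->L'->H->R'->F->plug->F
Char 7 ('F'): step: R->2, L=1; F->plug->F->R->D->L->B->refl->A->L'->E->R'->A->plug->A
Char 8 ('H'): step: R->3, L=1; H->plug->H->R->D->L->B->refl->A->L'->E->R'->G->plug->G

Answer: EHEGBFAG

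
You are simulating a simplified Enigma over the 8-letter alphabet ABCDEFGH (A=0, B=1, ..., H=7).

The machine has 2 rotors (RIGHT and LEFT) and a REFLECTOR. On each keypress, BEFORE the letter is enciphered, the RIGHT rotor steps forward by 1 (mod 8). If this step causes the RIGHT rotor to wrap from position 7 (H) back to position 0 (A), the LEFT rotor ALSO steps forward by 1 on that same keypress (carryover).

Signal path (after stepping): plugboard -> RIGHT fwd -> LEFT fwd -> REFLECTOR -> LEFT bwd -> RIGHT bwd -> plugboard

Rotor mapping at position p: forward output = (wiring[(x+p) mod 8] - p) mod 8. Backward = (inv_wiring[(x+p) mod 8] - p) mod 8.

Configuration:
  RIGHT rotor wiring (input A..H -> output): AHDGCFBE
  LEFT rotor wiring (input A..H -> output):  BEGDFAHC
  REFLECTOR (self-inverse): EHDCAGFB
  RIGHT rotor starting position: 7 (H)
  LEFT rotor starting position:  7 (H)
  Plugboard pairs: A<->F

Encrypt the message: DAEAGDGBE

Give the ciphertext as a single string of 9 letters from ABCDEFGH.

Answer: FFDEACCFF

Derivation:
Char 1 ('D'): step: R->0, L->0 (L advanced); D->plug->D->R->G->L->H->refl->B->L'->A->R'->A->plug->F
Char 2 ('A'): step: R->1, L=0; A->plug->F->R->A->L->B->refl->H->L'->G->R'->A->plug->F
Char 3 ('E'): step: R->2, L=0; E->plug->E->R->H->L->C->refl->D->L'->D->R'->D->plug->D
Char 4 ('A'): step: R->3, L=0; A->plug->F->R->F->L->A->refl->E->L'->B->R'->E->plug->E
Char 5 ('G'): step: R->4, L=0; G->plug->G->R->H->L->C->refl->D->L'->D->R'->F->plug->A
Char 6 ('D'): step: R->5, L=0; D->plug->D->R->D->L->D->refl->C->L'->H->R'->C->plug->C
Char 7 ('G'): step: R->6, L=0; G->plug->G->R->E->L->F->refl->G->L'->C->R'->C->plug->C
Char 8 ('B'): step: R->7, L=0; B->plug->B->R->B->L->E->refl->A->L'->F->R'->A->plug->F
Char 9 ('E'): step: R->0, L->1 (L advanced); E->plug->E->R->C->L->C->refl->D->L'->A->R'->A->plug->F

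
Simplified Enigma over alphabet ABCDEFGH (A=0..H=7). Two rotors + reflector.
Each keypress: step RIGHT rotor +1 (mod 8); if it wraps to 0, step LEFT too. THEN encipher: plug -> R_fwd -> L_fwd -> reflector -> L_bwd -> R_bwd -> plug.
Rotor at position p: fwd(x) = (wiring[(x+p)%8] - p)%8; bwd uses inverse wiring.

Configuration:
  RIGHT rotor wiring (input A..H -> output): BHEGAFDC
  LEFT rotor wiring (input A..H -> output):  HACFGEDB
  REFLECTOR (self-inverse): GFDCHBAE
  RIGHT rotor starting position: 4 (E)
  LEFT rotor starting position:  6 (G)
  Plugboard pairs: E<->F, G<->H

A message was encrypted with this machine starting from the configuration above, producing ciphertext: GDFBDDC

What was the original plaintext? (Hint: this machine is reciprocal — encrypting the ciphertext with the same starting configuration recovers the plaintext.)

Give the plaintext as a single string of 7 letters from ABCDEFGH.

Answer: HCHECEE

Derivation:
Char 1 ('G'): step: R->5, L=6; G->plug->H->R->D->L->C->refl->D->L'->B->R'->G->plug->H
Char 2 ('D'): step: R->6, L=6; D->plug->D->R->B->L->D->refl->C->L'->D->R'->C->plug->C
Char 3 ('F'): step: R->7, L=6; F->plug->E->R->H->L->G->refl->A->L'->G->R'->G->plug->H
Char 4 ('B'): step: R->0, L->7 (L advanced); B->plug->B->R->H->L->E->refl->H->L'->F->R'->F->plug->E
Char 5 ('D'): step: R->1, L=7; D->plug->D->R->H->L->E->refl->H->L'->F->R'->C->plug->C
Char 6 ('D'): step: R->2, L=7; D->plug->D->R->D->L->D->refl->C->L'->A->R'->F->plug->E
Char 7 ('C'): step: R->3, L=7; C->plug->C->R->C->L->B->refl->F->L'->G->R'->F->plug->E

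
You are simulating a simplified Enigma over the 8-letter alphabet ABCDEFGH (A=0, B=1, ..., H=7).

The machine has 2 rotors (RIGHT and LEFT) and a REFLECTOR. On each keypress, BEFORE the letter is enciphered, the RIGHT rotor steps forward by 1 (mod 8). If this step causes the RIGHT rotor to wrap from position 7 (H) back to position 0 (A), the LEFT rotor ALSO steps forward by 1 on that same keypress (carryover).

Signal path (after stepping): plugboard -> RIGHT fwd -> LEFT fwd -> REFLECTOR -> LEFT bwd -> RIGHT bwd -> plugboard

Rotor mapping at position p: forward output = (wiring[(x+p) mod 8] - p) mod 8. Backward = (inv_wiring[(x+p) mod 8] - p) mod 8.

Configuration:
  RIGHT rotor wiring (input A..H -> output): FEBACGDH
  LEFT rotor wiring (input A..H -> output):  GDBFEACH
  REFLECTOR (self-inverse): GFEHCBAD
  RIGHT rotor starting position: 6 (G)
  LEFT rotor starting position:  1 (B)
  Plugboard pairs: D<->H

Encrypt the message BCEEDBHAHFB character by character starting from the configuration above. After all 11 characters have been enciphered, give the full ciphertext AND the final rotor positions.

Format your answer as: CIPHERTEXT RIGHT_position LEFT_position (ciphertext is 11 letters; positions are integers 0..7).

Char 1 ('B'): step: R->7, L=1; B->plug->B->R->G->L->G->refl->A->L'->B->R'->E->plug->E
Char 2 ('C'): step: R->0, L->2 (L advanced); C->plug->C->R->B->L->D->refl->H->L'->A->R'->D->plug->H
Char 3 ('E'): step: R->1, L=2; E->plug->E->R->F->L->F->refl->B->L'->H->R'->C->plug->C
Char 4 ('E'): step: R->2, L=2; E->plug->E->R->B->L->D->refl->H->L'->A->R'->C->plug->C
Char 5 ('D'): step: R->3, L=2; D->plug->H->R->G->L->E->refl->C->L'->C->R'->F->plug->F
Char 6 ('B'): step: R->4, L=2; B->plug->B->R->C->L->C->refl->E->L'->G->R'->A->plug->A
Char 7 ('H'): step: R->5, L=2; H->plug->D->R->A->L->H->refl->D->L'->B->R'->A->plug->A
Char 8 ('A'): step: R->6, L=2; A->plug->A->R->F->L->F->refl->B->L'->H->R'->C->plug->C
Char 9 ('H'): step: R->7, L=2; H->plug->D->R->C->L->C->refl->E->L'->G->R'->B->plug->B
Char 10 ('F'): step: R->0, L->3 (L advanced); F->plug->F->R->G->L->A->refl->G->L'->H->R'->H->plug->D
Char 11 ('B'): step: R->1, L=3; B->plug->B->R->A->L->C->refl->E->L'->E->R'->H->plug->D
Final: ciphertext=EHCCFAACBDD, RIGHT=1, LEFT=3

Answer: EHCCFAACBDD 1 3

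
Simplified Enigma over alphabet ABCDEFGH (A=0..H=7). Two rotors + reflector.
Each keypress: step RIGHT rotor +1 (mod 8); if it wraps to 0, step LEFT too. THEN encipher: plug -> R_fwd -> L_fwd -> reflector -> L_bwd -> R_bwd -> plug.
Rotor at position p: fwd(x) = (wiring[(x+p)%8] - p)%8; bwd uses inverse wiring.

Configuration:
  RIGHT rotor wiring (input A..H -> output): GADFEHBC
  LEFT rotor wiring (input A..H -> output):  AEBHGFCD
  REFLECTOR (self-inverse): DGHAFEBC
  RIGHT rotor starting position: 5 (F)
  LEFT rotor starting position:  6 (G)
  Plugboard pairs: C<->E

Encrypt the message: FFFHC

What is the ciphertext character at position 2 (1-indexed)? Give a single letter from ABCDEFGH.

Char 1 ('F'): step: R->6, L=6; F->plug->F->R->H->L->H->refl->C->L'->C->R'->D->plug->D
Char 2 ('F'): step: R->7, L=6; F->plug->F->R->F->L->B->refl->G->L'->D->R'->A->plug->A

A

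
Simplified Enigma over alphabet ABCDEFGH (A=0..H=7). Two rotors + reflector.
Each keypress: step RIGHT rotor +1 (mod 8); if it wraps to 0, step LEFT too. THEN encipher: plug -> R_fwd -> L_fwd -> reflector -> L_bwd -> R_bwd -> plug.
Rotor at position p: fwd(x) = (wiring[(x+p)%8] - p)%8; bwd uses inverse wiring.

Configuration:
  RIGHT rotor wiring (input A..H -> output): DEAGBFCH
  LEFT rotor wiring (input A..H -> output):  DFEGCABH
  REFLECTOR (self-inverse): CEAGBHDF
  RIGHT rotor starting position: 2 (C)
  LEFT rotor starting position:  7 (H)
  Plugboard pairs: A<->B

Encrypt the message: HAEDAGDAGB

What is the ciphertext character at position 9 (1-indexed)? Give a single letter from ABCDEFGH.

Char 1 ('H'): step: R->3, L=7; H->plug->H->R->F->L->D->refl->G->L'->C->R'->C->plug->C
Char 2 ('A'): step: R->4, L=7; A->plug->B->R->B->L->E->refl->B->L'->G->R'->C->plug->C
Char 3 ('E'): step: R->5, L=7; E->plug->E->R->H->L->C->refl->A->L'->A->R'->A->plug->B
Char 4 ('D'): step: R->6, L=7; D->plug->D->R->G->L->B->refl->E->L'->B->R'->B->plug->A
Char 5 ('A'): step: R->7, L=7; A->plug->B->R->E->L->H->refl->F->L'->D->R'->H->plug->H
Char 6 ('G'): step: R->0, L->0 (L advanced); G->plug->G->R->C->L->E->refl->B->L'->G->R'->D->plug->D
Char 7 ('D'): step: R->1, L=0; D->plug->D->R->A->L->D->refl->G->L'->D->R'->A->plug->B
Char 8 ('A'): step: R->2, L=0; A->plug->B->R->E->L->C->refl->A->L'->F->R'->F->plug->F
Char 9 ('G'): step: R->3, L=0; G->plug->G->R->B->L->F->refl->H->L'->H->R'->D->plug->D

D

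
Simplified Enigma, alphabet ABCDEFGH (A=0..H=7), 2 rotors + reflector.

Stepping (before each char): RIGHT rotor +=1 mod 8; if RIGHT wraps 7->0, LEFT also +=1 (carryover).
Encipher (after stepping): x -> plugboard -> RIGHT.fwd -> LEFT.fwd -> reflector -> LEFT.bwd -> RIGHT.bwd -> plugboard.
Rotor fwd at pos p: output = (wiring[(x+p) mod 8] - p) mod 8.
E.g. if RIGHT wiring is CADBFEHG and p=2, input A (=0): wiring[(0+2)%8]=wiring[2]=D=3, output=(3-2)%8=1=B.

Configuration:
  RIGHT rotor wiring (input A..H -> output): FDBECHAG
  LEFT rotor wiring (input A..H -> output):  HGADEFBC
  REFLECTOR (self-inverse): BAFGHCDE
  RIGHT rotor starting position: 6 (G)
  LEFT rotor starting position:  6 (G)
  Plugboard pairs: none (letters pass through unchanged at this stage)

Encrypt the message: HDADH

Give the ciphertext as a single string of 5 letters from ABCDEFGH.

Char 1 ('H'): step: R->7, L=6; H->plug->H->R->B->L->E->refl->H->L'->H->R'->A->plug->A
Char 2 ('D'): step: R->0, L->7 (L advanced); D->plug->D->R->E->L->E->refl->H->L'->C->R'->E->plug->E
Char 3 ('A'): step: R->1, L=7; A->plug->A->R->C->L->H->refl->E->L'->E->R'->H->plug->H
Char 4 ('D'): step: R->2, L=7; D->plug->D->R->F->L->F->refl->C->L'->H->R'->A->plug->A
Char 5 ('H'): step: R->3, L=7; H->plug->H->R->G->L->G->refl->D->L'->A->R'->G->plug->G

Answer: AEHAG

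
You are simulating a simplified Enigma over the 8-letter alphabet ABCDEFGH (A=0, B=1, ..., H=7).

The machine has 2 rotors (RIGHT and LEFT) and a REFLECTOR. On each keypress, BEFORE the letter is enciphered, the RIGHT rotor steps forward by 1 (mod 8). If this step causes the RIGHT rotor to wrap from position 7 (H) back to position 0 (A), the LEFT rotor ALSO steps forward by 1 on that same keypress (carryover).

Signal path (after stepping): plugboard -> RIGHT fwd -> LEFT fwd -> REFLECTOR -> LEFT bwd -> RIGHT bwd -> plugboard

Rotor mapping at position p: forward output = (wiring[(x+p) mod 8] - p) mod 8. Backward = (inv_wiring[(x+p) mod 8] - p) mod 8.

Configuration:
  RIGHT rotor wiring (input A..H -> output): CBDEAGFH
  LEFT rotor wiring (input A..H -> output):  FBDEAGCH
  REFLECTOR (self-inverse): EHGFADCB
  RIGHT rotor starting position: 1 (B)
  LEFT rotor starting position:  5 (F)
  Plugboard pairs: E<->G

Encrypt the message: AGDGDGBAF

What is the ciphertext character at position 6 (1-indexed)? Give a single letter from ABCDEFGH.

Char 1 ('A'): step: R->2, L=5; A->plug->A->R->B->L->F->refl->D->L'->H->R'->H->plug->H
Char 2 ('G'): step: R->3, L=5; G->plug->E->R->E->L->E->refl->A->L'->D->R'->C->plug->C
Char 3 ('D'): step: R->4, L=5; D->plug->D->R->D->L->A->refl->E->L'->E->R'->A->plug->A
Char 4 ('G'): step: R->5, L=5; G->plug->E->R->E->L->E->refl->A->L'->D->R'->H->plug->H
Char 5 ('D'): step: R->6, L=5; D->plug->D->R->D->L->A->refl->E->L'->E->R'->C->plug->C
Char 6 ('G'): step: R->7, L=5; G->plug->E->R->F->L->G->refl->C->L'->C->R'->C->plug->C

C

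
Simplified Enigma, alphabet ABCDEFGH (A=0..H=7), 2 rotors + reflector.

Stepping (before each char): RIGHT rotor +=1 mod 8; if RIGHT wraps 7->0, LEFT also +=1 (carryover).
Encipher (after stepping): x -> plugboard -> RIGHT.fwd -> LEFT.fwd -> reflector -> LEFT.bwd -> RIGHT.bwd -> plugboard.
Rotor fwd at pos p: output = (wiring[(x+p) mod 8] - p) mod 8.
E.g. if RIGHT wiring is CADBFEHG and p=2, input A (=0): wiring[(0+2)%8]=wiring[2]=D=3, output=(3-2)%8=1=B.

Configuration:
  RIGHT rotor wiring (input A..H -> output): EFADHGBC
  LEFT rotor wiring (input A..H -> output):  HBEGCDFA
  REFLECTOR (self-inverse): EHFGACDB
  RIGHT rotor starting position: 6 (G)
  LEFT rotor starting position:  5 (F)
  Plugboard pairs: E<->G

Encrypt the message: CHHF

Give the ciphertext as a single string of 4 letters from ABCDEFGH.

Char 1 ('C'): step: R->7, L=5; C->plug->C->R->G->L->B->refl->H->L'->F->R'->B->plug->B
Char 2 ('H'): step: R->0, L->6 (L advanced); H->plug->H->R->C->L->B->refl->H->L'->A->R'->C->plug->C
Char 3 ('H'): step: R->1, L=6; H->plug->H->R->D->L->D->refl->G->L'->E->R'->A->plug->A
Char 4 ('F'): step: R->2, L=6; F->plug->F->R->A->L->H->refl->B->L'->C->R'->G->plug->E

Answer: BCAE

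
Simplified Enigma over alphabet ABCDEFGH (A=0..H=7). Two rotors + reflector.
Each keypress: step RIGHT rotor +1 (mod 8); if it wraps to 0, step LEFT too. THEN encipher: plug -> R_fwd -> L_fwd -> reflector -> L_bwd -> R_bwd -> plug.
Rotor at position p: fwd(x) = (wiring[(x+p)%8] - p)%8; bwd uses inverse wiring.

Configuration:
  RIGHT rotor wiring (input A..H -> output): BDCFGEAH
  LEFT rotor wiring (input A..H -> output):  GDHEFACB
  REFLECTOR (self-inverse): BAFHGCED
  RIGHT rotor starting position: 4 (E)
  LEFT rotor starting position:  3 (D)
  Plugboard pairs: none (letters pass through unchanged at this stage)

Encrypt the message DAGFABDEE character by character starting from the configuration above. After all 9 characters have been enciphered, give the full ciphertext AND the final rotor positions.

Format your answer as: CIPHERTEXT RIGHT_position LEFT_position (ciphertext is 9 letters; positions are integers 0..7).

Char 1 ('D'): step: R->5, L=3; D->plug->D->R->E->L->G->refl->E->L'->H->R'->A->plug->A
Char 2 ('A'): step: R->6, L=3; A->plug->A->R->C->L->F->refl->C->L'->B->R'->B->plug->B
Char 3 ('G'): step: R->7, L=3; G->plug->G->R->F->L->D->refl->H->L'->D->R'->D->plug->D
Char 4 ('F'): step: R->0, L->4 (L advanced); F->plug->F->R->E->L->C->refl->F->L'->D->R'->B->plug->B
Char 5 ('A'): step: R->1, L=4; A->plug->A->R->C->L->G->refl->E->L'->B->R'->B->plug->B
Char 6 ('B'): step: R->2, L=4; B->plug->B->R->D->L->F->refl->C->L'->E->R'->C->plug->C
Char 7 ('D'): step: R->3, L=4; D->plug->D->R->F->L->H->refl->D->L'->G->R'->F->plug->F
Char 8 ('E'): step: R->4, L=4; E->plug->E->R->F->L->H->refl->D->L'->G->R'->G->plug->G
Char 9 ('E'): step: R->5, L=4; E->plug->E->R->G->L->D->refl->H->L'->F->R'->F->plug->F
Final: ciphertext=ABDBBCFGF, RIGHT=5, LEFT=4

Answer: ABDBBCFGF 5 4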